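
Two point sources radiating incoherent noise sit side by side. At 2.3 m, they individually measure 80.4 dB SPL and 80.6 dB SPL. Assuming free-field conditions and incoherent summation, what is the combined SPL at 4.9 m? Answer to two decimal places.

76.94 dB SPL

Combined at 2.3 m: 10·log₁₀(10^(80.4/10)+10^(80.6/10)) = 83.511 dB SPL.
Then apply −20·log₁₀(4.9/2.3) = -6.569 dB → 76.94 dB SPL.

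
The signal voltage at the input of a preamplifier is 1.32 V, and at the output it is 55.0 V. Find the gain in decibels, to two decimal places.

32.40 dB

Voltage is an amplitude quantity, so gain = 20·log₁₀(V_out/V_in).
20·log₁₀(55.0/1.32) = 20·log₁₀(41.67) = 32.40 dB.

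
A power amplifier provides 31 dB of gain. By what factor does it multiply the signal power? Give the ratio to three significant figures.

Power ratio = 10^(dB/10).
10^(31/10) = 10^(3.100) = 1260.

1260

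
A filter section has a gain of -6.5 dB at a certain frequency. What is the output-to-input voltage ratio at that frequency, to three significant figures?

Voltage ratio = 10^(dB/20).
10^(-6.5/20) = 10^(-0.3250) = 0.473.

0.473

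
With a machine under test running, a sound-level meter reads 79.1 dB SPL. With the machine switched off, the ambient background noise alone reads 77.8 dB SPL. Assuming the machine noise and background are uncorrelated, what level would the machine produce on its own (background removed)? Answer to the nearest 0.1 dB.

Remove the background by subtracting linear intensities:
L_src = 10·log₁₀(10^(79.1/10) − 10^(77.8/10)) = 10·log₁₀(21030000) = 73.2 dB SPL.

73.2 dB SPL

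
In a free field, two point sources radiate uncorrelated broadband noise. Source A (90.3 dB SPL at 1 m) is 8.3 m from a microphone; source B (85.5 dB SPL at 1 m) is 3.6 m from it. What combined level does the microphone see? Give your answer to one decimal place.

At the listener: L_A = 90.3 − 20·log₁₀(8.3) = 71.92 dB; L_B = 85.5 − 20·log₁₀(3.6) = 74.37 dB.
Combined: 10·log₁₀(10^(71.92/10)+10^(74.37/10)) = 76.3 dB SPL.

76.3 dB SPL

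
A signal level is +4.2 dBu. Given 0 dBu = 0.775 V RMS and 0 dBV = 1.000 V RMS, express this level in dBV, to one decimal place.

+2.0 dBV

The offset between the scales is 20·log₁₀(0.775/1.000) = −2.214 dB.
So dBV = +4.2 − 2.214 = +2.0 dBV.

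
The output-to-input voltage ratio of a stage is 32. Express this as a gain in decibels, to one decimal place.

30.1 dB

Voltage is an amplitude quantity, so gain = 20·log₁₀(V_out/V_in).
20·log₁₀(32) = 30.1 dB.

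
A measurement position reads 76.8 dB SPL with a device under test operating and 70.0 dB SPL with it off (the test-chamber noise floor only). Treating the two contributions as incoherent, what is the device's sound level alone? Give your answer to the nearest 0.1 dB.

Background correction is a power subtraction:
L_src = 10·log₁₀(10^(76.8/10) − 10^(70.0/10)) = 10·log₁₀(37860000) = 75.8 dB SPL.

75.8 dB SPL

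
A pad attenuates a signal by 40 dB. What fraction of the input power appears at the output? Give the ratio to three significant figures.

0.000100

Power ratio = 10^(dB/10).
10^(-40/10) = 10^(-4.000) = 0.000100.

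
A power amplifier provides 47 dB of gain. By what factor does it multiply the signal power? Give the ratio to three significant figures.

50100

Power ratio = 10^(dB/10).
10^(47/10) = 10^(4.700) = 50100.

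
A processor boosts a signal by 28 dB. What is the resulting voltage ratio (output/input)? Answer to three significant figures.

25.1

Voltage ratio = 10^(dB/20).
10^(28/20) = 10^(1.400) = 25.1.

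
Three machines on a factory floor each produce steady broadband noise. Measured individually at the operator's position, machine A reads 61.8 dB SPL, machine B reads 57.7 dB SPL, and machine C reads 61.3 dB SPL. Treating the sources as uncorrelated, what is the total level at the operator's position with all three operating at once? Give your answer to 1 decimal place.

Add the sources as powers (linear), then convert back to dB:
L_total = 10·log₁₀(10^(61.8/10) + 10^(57.7/10) + 10^(61.3/10)) = 10·log₁₀(3451000) = 65.4 dB SPL.

65.4 dB SPL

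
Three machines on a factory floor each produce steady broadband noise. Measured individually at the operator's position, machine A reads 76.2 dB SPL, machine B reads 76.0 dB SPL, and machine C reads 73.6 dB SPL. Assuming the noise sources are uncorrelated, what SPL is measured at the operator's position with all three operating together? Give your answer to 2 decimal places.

80.19 dB SPL

Add the sources as powers (linear), then convert back to dB:
L_total = 10·log₁₀(10^(76.2/10) + 10^(76.0/10) + 10^(73.6/10)) = 10·log₁₀(104400000) = 80.19 dB SPL.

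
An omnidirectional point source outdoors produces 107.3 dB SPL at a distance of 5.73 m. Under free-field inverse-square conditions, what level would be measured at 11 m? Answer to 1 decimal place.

101.6 dB SPL

Free-field point source: level drops by 20·log₁₀ of the distance ratio.
ΔL = −20·log₁₀(11/5.73) = -5.66 dB, so L₂ = 107.3 + (-5.66) = 101.6 dB SPL.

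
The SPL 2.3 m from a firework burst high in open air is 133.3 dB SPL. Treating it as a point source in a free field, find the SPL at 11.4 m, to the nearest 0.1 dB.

119.4 dB SPL

Inverse-square spreading gives ΔL = −20·log₁₀(d₂/d₁).
ΔL = −20·log₁₀(11.4/2.3) = -13.90 dB, so L₂ = 133.3 + (-13.90) = 119.4 dB SPL.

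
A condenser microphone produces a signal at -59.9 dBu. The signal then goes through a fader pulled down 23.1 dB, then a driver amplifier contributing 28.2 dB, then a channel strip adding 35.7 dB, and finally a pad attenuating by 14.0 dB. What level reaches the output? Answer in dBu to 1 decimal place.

-33.1 dBu

In dB, series stages simply add:
-59.9 − 23.1 + 28.2 + 35.7 − 14.0 = -33.1 dBu.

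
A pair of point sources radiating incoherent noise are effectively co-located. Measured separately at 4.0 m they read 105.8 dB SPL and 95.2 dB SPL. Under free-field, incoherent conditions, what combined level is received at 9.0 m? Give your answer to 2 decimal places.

99.12 dB SPL

Combined at 4.0 m: 10·log₁₀(10^(105.8/10)+10^(95.2/10)) = 106.163 dB SPL.
Then apply −20·log₁₀(9.0/4.0) = -7.044 dB → 99.12 dB SPL.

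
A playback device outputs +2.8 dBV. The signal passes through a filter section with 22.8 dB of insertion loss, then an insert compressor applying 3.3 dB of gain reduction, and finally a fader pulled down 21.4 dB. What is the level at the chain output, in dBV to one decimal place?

In dB, series stages simply add:
+2.8 − 22.8 − 3.3 − 21.4 = -44.7 dBV.

-44.7 dBV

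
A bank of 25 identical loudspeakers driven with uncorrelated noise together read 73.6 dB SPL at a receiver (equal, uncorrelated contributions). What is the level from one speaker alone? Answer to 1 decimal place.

59.6 dB SPL

25 equal incoherent sources add 10·log₁₀(25) = 13.98 dB over one source.
L_one = 73.6 − 13.98 = 59.6 dB SPL.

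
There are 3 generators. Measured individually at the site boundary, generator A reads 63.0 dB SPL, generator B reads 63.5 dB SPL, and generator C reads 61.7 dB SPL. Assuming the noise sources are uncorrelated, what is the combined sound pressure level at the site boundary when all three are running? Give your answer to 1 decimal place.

67.6 dB SPL

Add the sources as powers (linear), then convert back to dB:
L_total = 10·log₁₀(10^(63.0/10) + 10^(63.5/10) + 10^(61.7/10)) = 10·log₁₀(5713000) = 67.6 dB SPL.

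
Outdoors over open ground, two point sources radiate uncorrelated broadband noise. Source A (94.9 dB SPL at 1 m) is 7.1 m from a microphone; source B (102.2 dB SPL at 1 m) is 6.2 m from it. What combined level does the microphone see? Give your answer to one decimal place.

86.9 dB SPL

At the listener: L_A = 94.9 − 20·log₁₀(7.1) = 77.87 dB; L_B = 102.2 − 20·log₁₀(6.2) = 86.35 dB.
Combined: 10·log₁₀(10^(77.87/10)+10^(86.35/10)) = 86.9 dB SPL.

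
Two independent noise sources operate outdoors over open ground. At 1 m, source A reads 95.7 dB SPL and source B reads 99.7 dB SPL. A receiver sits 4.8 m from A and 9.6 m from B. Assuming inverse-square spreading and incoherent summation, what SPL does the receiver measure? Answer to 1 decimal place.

At the listener: L_A = 95.7 − 20·log₁₀(4.8) = 82.08 dB; L_B = 99.7 − 20·log₁₀(9.6) = 80.05 dB.
Combined: 10·log₁₀(10^(82.08/10)+10^(80.05/10)) = 84.2 dB SPL.

84.2 dB SPL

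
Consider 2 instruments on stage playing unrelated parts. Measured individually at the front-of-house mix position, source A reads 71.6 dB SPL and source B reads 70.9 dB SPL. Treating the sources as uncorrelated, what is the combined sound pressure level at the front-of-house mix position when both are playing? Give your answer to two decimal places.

Add the sources as powers (linear), then convert back to dB:
L_total = 10·log₁₀(10^(71.6/10) + 10^(70.9/10)) = 10·log₁₀(26760000) = 74.27 dB SPL.

74.27 dB SPL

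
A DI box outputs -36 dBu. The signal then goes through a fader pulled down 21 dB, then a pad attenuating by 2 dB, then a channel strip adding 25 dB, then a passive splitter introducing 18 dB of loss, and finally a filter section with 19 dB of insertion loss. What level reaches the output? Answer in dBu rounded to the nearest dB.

-71 dBu

In dB, series stages simply add:
-36 − 21 − 2 + 25 − 18 − 19 = -71 dBu.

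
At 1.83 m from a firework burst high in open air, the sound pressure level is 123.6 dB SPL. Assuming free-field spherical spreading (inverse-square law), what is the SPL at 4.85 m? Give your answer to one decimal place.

115.1 dB SPL

Inverse-square spreading gives ΔL = −20·log₁₀(d₂/d₁).
ΔL = −20·log₁₀(4.85/1.83) = -8.47 dB, so L₂ = 123.6 + (-8.47) = 115.1 dB SPL.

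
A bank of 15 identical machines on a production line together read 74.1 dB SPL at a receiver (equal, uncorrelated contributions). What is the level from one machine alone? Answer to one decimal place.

62.3 dB SPL

15 equal incoherent sources add 10·log₁₀(15) = 11.76 dB over one source.
L_one = 74.1 − 11.76 = 62.3 dB SPL.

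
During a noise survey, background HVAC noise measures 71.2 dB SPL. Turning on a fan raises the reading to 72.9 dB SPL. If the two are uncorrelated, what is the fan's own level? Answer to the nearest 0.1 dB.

68.0 dB SPL

Subtract intensities: L_src = 10·log₁₀(10^(L_total/10) − 10^(L_bg/10)).
L_src = 10·log₁₀(10^(72.9/10) − 10^(71.2/10)) = 10·log₁₀(6316000) = 68.0 dB SPL.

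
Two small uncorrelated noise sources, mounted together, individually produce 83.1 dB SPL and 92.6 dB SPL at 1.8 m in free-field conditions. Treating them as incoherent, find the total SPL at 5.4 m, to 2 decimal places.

Combined at 1.8 m: 10·log₁₀(10^(83.1/10)+10^(92.6/10)) = 93.062 dB SPL.
Then apply −20·log₁₀(5.4/1.8) = -9.542 dB → 83.52 dB SPL.

83.52 dB SPL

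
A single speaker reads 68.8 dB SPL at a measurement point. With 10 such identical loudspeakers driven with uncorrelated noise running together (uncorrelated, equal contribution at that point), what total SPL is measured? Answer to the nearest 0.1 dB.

10 equal incoherent sources raise the level by 10·log₁₀(10) = 10.00 dB.
L_total = 68.8 + 10.00 = 78.8 dB SPL.

78.8 dB SPL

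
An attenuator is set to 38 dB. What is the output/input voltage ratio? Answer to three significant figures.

Voltage ratio = 10^(dB/20).
10^(-38/20) = 10^(-1.900) = 0.0126.

0.0126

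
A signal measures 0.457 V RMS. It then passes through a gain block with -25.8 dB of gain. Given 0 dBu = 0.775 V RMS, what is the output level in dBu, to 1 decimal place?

Input level: 20·log₁₀(0.457/0.775) = -4.59 dBu.
Output: -4.59 − 25.8 = -30.4 dBu.

-30.4 dBu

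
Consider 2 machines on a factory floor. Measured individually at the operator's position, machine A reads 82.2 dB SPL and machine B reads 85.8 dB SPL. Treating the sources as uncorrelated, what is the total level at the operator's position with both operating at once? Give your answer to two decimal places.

Incoherent sources sum as intensities:
L_total = 10·log₁₀(10^(82.2/10) + 10^(85.8/10)) = 10·log₁₀(546100000) = 87.37 dB SPL.

87.37 dB SPL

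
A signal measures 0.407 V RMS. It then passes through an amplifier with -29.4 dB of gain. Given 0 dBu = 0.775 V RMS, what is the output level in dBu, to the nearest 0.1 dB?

-35.0 dBu

Input level: 20·log₁₀(0.407/0.775) = -5.59 dBu.
Output: -5.59 − 29.4 = -35.0 dBu.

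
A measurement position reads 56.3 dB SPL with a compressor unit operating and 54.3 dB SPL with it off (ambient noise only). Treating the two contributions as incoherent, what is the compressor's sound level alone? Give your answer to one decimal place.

Remove the background by subtracting linear intensities:
L_src = 10·log₁₀(10^(56.3/10) − 10^(54.3/10)) = 10·log₁₀(157400) = 52.0 dB SPL.

52.0 dB SPL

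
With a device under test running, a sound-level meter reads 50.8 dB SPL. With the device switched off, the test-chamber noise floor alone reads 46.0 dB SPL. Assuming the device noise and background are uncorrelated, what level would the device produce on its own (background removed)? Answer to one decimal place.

49.1 dB SPL

Subtract intensities: L_src = 10·log₁₀(10^(L_total/10) − 10^(L_bg/10)).
L_src = 10·log₁₀(10^(50.8/10) − 10^(46.0/10)) = 10·log₁₀(80420) = 49.1 dB SPL.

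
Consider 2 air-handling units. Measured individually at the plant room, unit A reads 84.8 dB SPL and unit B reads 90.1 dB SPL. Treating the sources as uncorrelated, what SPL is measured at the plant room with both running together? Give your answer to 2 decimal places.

91.22 dB SPL

Uncorrelated sources add in intensity (power), not in dB.
L_total = 10·log₁₀(10^(84.8/10) + 10^(90.1/10)) = 10·log₁₀(1325000000) = 91.22 dB SPL.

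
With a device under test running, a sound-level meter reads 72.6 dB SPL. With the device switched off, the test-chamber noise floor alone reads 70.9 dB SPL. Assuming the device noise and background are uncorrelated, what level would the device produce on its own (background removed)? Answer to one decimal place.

Remove the background by subtracting linear intensities:
L_src = 10·log₁₀(10^(72.6/10) − 10^(70.9/10)) = 10·log₁₀(5894000) = 67.7 dB SPL.

67.7 dB SPL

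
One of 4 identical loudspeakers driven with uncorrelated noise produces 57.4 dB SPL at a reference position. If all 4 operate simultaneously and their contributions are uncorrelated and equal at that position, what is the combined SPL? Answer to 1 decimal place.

63.4 dB SPL

4 equal incoherent sources raise the level by 10·log₁₀(4) = 6.02 dB.
L_total = 57.4 + 6.02 = 63.4 dB SPL.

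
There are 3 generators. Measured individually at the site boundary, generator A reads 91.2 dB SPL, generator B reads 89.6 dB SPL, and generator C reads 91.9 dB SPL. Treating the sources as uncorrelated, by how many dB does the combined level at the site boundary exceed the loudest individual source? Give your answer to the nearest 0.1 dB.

Add the sources as powers (linear), then convert back to dB:
L_total = 10·log₁₀(10^(91.2/10) + 10^(89.6/10) + 10^(91.9/10)) = 95.77 dB SPL.
Excess over the loudest (91.9 dB): 95.77 − 91.9 = 3.9 dB.

3.9 dB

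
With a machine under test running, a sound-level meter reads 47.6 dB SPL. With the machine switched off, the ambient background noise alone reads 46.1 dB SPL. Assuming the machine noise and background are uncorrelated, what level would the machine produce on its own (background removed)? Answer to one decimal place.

42.3 dB SPL

Remove the background by subtracting linear intensities:
L_src = 10·log₁₀(10^(47.6/10) − 10^(46.1/10)) = 10·log₁₀(16810) = 42.3 dB SPL.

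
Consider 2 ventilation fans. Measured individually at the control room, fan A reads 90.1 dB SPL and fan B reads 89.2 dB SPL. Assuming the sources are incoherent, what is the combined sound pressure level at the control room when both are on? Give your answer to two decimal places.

92.68 dB SPL

Add the sources as powers (linear), then convert back to dB:
L_total = 10·log₁₀(10^(90.1/10) + 10^(89.2/10)) = 10·log₁₀(1855000000) = 92.68 dB SPL.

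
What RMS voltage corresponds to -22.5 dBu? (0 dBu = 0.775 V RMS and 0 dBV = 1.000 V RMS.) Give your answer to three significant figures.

V = 0.775 V × 10^(-22.5/20).
= 0.775 × 0.07499 = 0.0581 V.

0.0581 V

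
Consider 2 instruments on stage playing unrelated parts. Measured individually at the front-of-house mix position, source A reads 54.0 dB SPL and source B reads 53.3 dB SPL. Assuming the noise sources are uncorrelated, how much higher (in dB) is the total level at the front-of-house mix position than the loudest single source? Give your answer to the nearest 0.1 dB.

Add the sources as powers (linear), then convert back to dB:
L_total = 10·log₁₀(10^(54.0/10) + 10^(53.3/10)) = 56.67 dB SPL.
Excess over the loudest (54.0 dB): 56.67 − 54.0 = 2.7 dB.

2.7 dB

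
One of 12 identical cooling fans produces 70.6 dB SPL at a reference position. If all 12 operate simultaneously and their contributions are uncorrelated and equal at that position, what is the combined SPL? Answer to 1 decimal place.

12 equal incoherent sources raise the level by 10·log₁₀(12) = 10.79 dB.
L_total = 70.6 + 10.79 = 81.4 dB SPL.

81.4 dB SPL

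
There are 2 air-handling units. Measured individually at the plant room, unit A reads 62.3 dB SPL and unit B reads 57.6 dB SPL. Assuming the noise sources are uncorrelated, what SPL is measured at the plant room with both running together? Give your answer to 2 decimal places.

Uncorrelated sources add in intensity (power), not in dB.
L_total = 10·log₁₀(10^(62.3/10) + 10^(57.6/10)) = 10·log₁₀(2274000) = 63.57 dB SPL.

63.57 dB SPL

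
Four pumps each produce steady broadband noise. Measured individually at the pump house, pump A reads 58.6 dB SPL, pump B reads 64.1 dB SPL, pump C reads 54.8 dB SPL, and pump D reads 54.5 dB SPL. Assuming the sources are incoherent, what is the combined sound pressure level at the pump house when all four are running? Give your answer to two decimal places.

Uncorrelated sources add in intensity (power), not in dB.
L_total = 10·log₁₀(10^(58.6/10) + 10^(64.1/10) + 10^(54.8/10) + 10^(54.5/10)) = 10·log₁₀(3879000) = 65.89 dB SPL.

65.89 dB SPL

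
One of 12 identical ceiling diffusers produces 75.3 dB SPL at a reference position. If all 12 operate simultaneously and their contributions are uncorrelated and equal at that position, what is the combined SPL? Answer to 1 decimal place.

12 equal incoherent sources raise the level by 10·log₁₀(12) = 10.79 dB.
L_total = 75.3 + 10.79 = 86.1 dB SPL.

86.1 dB SPL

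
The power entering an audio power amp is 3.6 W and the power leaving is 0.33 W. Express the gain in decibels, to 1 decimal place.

Power is a power quantity, so gain = 10·log₁₀(P_out/P_in).
10·log₁₀(0.33/3.6) = 10·log₁₀(0.09167) = -10.4 dB.

-10.4 dB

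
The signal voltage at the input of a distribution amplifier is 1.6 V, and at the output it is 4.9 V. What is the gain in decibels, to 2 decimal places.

Voltage ratio → dB uses the 20·log₁₀ form:
20·log₁₀(4.9/1.6) = 20·log₁₀(3.062) = 9.72 dB.

9.72 dB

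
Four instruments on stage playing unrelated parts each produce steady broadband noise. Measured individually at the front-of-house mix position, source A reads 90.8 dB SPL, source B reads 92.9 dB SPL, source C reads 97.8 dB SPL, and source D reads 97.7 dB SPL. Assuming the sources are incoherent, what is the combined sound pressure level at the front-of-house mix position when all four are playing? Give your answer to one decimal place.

101.8 dB SPL

Add the sources as powers (linear), then convert back to dB:
L_total = 10·log₁₀(10^(90.8/10) + 10^(92.9/10) + 10^(97.8/10) + 10^(97.7/10)) = 10·log₁₀(15066000000) = 101.8 dB SPL.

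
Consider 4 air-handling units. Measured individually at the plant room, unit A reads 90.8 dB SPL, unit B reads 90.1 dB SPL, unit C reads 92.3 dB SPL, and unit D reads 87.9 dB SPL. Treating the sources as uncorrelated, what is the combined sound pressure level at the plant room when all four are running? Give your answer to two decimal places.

Incoherent sources sum as intensities:
L_total = 10·log₁₀(10^(90.8/10) + 10^(90.1/10) + 10^(92.3/10) + 10^(87.9/10)) = 10·log₁₀(4540000000) = 96.57 dB SPL.

96.57 dB SPL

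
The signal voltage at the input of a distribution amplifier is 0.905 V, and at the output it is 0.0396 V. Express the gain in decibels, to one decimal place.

-27.2 dB

Voltage ratio → dB uses the 20·log₁₀ form:
20·log₁₀(0.0396/0.905) = 20·log₁₀(0.04376) = -27.2 dB.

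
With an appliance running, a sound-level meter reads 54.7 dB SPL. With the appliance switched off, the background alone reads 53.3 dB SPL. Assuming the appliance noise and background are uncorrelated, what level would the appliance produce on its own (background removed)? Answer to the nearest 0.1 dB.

Subtract intensities: L_src = 10·log₁₀(10^(L_total/10) − 10^(L_bg/10)).
L_src = 10·log₁₀(10^(54.7/10) − 10^(53.3/10)) = 10·log₁₀(81320) = 49.1 dB SPL.

49.1 dB SPL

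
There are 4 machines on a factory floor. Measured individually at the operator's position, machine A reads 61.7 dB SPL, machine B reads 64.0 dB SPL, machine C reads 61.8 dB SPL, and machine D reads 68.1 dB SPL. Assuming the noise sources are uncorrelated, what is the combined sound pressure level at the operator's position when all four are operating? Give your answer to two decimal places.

70.78 dB SPL

Incoherent sources sum as intensities:
L_total = 10·log₁₀(10^(61.7/10) + 10^(64.0/10) + 10^(61.8/10) + 10^(68.1/10)) = 10·log₁₀(11960000) = 70.78 dB SPL.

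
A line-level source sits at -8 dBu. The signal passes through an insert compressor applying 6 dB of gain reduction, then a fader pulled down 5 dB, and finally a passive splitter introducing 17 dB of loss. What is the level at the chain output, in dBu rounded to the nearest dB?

-36 dBu

Gain stages sum in dB:
-8 − 6 − 5 − 17 = -36 dBu.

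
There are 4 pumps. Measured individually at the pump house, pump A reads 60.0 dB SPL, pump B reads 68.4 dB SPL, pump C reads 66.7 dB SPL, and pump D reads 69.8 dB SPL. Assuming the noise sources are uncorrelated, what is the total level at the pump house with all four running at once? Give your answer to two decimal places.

73.45 dB SPL

Uncorrelated sources add in intensity (power), not in dB.
L_total = 10·log₁₀(10^(60.0/10) + 10^(68.4/10) + 10^(66.7/10) + 10^(69.8/10)) = 10·log₁₀(22150000) = 73.45 dB SPL.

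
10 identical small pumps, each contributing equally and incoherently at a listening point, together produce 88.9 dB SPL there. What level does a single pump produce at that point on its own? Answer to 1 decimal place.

10 equal incoherent sources add 10·log₁₀(10) = 10.00 dB over one source.
L_one = 88.9 − 10.00 = 78.9 dB SPL.

78.9 dB SPL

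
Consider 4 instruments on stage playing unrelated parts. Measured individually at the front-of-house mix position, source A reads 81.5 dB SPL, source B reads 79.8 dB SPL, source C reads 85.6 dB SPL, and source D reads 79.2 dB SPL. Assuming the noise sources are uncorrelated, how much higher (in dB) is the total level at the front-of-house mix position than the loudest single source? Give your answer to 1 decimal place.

Uncorrelated sources add in intensity (power), not in dB.
L_total = 10·log₁₀(10^(81.5/10) + 10^(79.8/10) + 10^(85.6/10) + 10^(79.2/10)) = 88.34 dB SPL.
Excess over the loudest (85.6 dB): 88.34 − 85.6 = 2.7 dB.

2.7 dB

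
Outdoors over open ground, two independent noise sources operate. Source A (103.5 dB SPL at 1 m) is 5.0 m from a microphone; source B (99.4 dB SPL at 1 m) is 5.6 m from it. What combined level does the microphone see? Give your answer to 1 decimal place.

At the listener: L_A = 103.5 − 20·log₁₀(5.0) = 89.52 dB; L_B = 99.4 − 20·log₁₀(5.6) = 84.44 dB.
Combined: 10·log₁₀(10^(89.52/10)+10^(84.44/10)) = 90.7 dB SPL.

90.7 dB SPL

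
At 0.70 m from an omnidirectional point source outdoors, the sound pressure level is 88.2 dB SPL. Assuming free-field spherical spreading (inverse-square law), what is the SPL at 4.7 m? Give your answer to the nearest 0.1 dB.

71.7 dB SPL

Inverse-square spreading gives ΔL = −20·log₁₀(d₂/d₁).
ΔL = −20·log₁₀(4.7/0.70) = -16.54 dB, so L₂ = 88.2 + (-16.54) = 71.7 dB SPL.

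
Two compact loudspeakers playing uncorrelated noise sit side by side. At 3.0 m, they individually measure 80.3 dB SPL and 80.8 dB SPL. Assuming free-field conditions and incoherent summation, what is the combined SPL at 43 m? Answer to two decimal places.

Combined at 3.0 m: 10·log₁₀(10^(80.3/10)+10^(80.8/10)) = 83.567 dB SPL.
Then apply −20·log₁₀(43/3.0) = -23.127 dB → 60.44 dB SPL.

60.44 dB SPL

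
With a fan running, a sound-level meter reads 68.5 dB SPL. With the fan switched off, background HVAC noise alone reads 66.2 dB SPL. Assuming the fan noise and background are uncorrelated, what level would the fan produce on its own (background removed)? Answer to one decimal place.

64.6 dB SPL

Remove the background by subtracting linear intensities:
L_src = 10·log₁₀(10^(68.5/10) − 10^(66.2/10)) = 10·log₁₀(2911000) = 64.6 dB SPL.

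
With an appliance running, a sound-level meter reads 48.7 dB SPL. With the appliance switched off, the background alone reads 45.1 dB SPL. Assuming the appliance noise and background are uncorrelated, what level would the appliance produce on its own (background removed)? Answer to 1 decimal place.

Background correction is a power subtraction:
L_src = 10·log₁₀(10^(48.7/10) − 10^(45.1/10)) = 10·log₁₀(41770) = 46.2 dB SPL.

46.2 dB SPL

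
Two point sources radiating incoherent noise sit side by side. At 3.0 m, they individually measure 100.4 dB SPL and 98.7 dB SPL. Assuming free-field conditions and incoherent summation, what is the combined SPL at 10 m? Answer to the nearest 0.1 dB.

Combined at 3.0 m: 10·log₁₀(10^(100.4/10)+10^(98.7/10)) = 102.64 dB SPL.
Then apply −20·log₁₀(10/3.0) = -10.46 dB → 92.2 dB SPL.

92.2 dB SPL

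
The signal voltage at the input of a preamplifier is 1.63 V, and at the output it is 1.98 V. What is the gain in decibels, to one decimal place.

1.7 dB

For a voltage ratio, dB = 20·log₁₀(V₂/V₁).
20·log₁₀(1.98/1.63) = 20·log₁₀(1.215) = 1.7 dB.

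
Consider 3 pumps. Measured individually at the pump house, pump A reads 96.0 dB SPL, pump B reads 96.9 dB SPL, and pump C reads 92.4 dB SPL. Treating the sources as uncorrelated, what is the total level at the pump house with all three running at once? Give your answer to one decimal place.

100.3 dB SPL

Add the sources as powers (linear), then convert back to dB:
L_total = 10·log₁₀(10^(96.0/10) + 10^(96.9/10) + 10^(92.4/10)) = 10·log₁₀(10617000000) = 100.3 dB SPL.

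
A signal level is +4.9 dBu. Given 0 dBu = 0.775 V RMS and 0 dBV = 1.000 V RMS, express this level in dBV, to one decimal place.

+2.7 dBV

The offset between the scales is 20·log₁₀(0.775/1.000) = −2.214 dB.
So dBV = +4.9 − 2.214 = +2.7 dBV.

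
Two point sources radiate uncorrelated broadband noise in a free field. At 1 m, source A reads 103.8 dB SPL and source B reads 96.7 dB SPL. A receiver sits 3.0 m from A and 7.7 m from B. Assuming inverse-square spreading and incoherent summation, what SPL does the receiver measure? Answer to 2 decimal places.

94.38 dB SPL

At the listener: L_A = 103.8 − 20·log₁₀(3.0) = 94.258 dB; L_B = 96.7 − 20·log₁₀(7.7) = 78.970 dB.
Combined: 10·log₁₀(10^(94.258/10)+10^(78.970/10)) = 94.38 dB SPL.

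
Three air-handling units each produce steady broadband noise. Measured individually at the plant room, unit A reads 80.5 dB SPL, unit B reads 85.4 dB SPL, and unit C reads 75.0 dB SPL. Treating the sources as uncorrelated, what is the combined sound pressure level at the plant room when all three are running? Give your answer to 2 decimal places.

86.91 dB SPL

Uncorrelated sources add in intensity (power), not in dB.
L_total = 10·log₁₀(10^(80.5/10) + 10^(85.4/10) + 10^(75.0/10)) = 10·log₁₀(490600000) = 86.91 dB SPL.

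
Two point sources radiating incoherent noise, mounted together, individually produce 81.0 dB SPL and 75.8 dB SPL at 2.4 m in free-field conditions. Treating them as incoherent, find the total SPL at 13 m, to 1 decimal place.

67.5 dB SPL

Combined at 2.4 m: 10·log₁₀(10^(81.0/10)+10^(75.8/10)) = 82.15 dB SPL.
Then apply −20·log₁₀(13/2.4) = -14.67 dB → 67.5 dB SPL.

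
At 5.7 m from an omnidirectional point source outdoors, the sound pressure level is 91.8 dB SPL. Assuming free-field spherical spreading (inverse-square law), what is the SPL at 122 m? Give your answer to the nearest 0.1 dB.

Free-field point source: level drops by 20·log₁₀ of the distance ratio.
ΔL = −20·log₁₀(122/5.7) = -26.61 dB, so L₂ = 91.8 + (-26.61) = 65.2 dB SPL.

65.2 dB SPL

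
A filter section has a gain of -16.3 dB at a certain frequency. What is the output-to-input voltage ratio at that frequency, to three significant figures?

Voltage ratio = 10^(dB/20).
10^(-16.3/20) = 10^(-0.8150) = 0.153.

0.153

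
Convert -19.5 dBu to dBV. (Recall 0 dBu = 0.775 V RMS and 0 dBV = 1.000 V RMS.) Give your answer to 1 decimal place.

-21.7 dBV

The offset between the scales is 20·log₁₀(0.775/1.000) = −2.214 dB.
So dBV = -19.5 − 2.214 = -21.7 dBV.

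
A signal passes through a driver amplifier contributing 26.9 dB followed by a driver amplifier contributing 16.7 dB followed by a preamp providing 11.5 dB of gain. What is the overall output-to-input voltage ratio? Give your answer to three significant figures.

Net gain = 26.9 + 16.7 + 11.5 = 55.1 dB.
Voltage ratio = 10^(55.1/20) = 569.

569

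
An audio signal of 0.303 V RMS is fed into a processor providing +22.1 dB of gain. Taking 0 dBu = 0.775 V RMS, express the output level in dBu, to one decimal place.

+13.9 dBu

Input level: 20·log₁₀(0.303/0.775) = -8.16 dBu.
Output: -8.16 + 22.1 = +13.9 dBu.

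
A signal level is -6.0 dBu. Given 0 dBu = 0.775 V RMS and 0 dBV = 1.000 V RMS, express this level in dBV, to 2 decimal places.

The offset between the scales is 20·log₁₀(0.775/1.000) = −2.214 dB.
So dBV = -6.0 − 2.214 = -8.21 dBV.

-8.21 dBV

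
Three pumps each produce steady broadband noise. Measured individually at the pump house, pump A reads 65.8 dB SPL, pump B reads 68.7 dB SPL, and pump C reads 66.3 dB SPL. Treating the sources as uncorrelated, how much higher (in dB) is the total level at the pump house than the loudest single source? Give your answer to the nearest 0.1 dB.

Incoherent sources sum as intensities:
L_total = 10·log₁₀(10^(65.8/10) + 10^(68.7/10) + 10^(66.3/10)) = 71.90 dB SPL.
Excess over the loudest (68.7 dB): 71.90 − 68.7 = 3.2 dB.

3.2 dB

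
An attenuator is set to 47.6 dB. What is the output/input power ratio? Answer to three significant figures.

0.0000174

Power ratio = 10^(dB/10).
10^(-47.6/10) = 10^(-4.760) = 0.0000174.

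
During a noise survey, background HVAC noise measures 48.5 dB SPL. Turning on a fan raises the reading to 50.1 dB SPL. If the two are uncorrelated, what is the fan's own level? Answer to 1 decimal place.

45.0 dB SPL

Background correction is a power subtraction:
L_src = 10·log₁₀(10^(50.1/10) − 10^(48.5/10)) = 10·log₁₀(31530) = 45.0 dB SPL.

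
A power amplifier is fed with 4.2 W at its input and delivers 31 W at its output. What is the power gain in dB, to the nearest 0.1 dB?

8.7 dB

Power is a power quantity, so gain = 10·log₁₀(P_out/P_in).
10·log₁₀(31/4.2) = 10·log₁₀(7.381) = 8.7 dB.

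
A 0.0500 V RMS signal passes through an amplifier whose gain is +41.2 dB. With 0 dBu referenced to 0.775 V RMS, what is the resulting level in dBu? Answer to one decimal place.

Input level: 20·log₁₀(0.0500/0.775) = -23.81 dBu.
Output: -23.81 + 41.2 = +17.4 dBu.

+17.4 dBu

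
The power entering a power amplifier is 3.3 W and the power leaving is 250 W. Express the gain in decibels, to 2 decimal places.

18.79 dB

Power is a power quantity, so gain = 10·log₁₀(P_out/P_in).
10·log₁₀(250/3.3) = 10·log₁₀(75.76) = 18.79 dB.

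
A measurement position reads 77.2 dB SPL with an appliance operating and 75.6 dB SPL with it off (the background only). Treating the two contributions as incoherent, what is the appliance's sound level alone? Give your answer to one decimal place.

Remove the background by subtracting linear intensities:
L_src = 10·log₁₀(10^(77.2/10) − 10^(75.6/10)) = 10·log₁₀(16170000) = 72.1 dB SPL.

72.1 dB SPL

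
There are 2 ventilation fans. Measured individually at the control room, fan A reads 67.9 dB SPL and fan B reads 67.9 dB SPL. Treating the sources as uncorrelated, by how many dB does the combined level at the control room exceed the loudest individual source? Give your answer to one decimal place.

Uncorrelated sources add in intensity (power), not in dB.
L_total = 10·log₁₀(10^(67.9/10) + 10^(67.9/10)) = 70.91 dB SPL.
Excess over the loudest (67.9 dB): 70.91 − 67.9 = 3.0 dB.

3.0 dB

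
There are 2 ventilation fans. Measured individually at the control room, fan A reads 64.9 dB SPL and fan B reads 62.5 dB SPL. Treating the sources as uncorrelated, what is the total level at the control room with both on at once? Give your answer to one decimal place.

66.9 dB SPL

Incoherent sources sum as intensities:
L_total = 10·log₁₀(10^(64.9/10) + 10^(62.5/10)) = 10·log₁₀(4869000) = 66.9 dB SPL.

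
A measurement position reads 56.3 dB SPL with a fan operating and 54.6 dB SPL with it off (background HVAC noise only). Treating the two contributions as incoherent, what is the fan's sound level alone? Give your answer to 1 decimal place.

Subtract intensities: L_src = 10·log₁₀(10^(L_total/10) − 10^(L_bg/10)).
L_src = 10·log₁₀(10^(56.3/10) − 10^(54.6/10)) = 10·log₁₀(138200) = 51.4 dB SPL.

51.4 dB SPL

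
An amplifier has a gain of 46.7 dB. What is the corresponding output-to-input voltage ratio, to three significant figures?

216

Voltage ratio = 10^(dB/20).
10^(46.7/20) = 10^(2.335) = 216.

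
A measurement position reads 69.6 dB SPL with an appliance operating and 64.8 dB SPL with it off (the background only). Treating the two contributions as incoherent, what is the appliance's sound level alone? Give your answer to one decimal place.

67.9 dB SPL

Remove the background by subtracting linear intensities:
L_src = 10·log₁₀(10^(69.6/10) − 10^(64.8/10)) = 10·log₁₀(6100000) = 67.9 dB SPL.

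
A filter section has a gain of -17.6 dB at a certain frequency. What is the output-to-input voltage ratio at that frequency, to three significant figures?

Voltage ratio = 10^(dB/20).
10^(-17.6/20) = 10^(-0.8800) = 0.132.

0.132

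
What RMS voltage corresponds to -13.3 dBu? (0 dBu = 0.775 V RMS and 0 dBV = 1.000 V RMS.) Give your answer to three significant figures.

0.168 V

V = 0.775 V × 10^(-13.3/20).
= 0.775 × 0.2163 = 0.168 V.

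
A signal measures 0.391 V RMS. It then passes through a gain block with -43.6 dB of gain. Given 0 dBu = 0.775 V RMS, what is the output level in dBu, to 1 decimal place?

Input level: 20·log₁₀(0.391/0.775) = -5.94 dBu.
Output: -5.94 − 43.6 = -49.5 dBu.

-49.5 dBu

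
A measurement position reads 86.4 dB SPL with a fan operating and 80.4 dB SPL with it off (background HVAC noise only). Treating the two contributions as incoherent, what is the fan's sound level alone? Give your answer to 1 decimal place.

85.1 dB SPL

Subtract intensities: L_src = 10·log₁₀(10^(L_total/10) − 10^(L_bg/10)).
L_src = 10·log₁₀(10^(86.4/10) − 10^(80.4/10)) = 10·log₁₀(326900000) = 85.1 dB SPL.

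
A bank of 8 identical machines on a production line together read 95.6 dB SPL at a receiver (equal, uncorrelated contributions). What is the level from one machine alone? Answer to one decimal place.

86.6 dB SPL

8 equal incoherent sources add 10·log₁₀(8) = 9.03 dB over one source.
L_one = 95.6 − 9.03 = 86.6 dB SPL.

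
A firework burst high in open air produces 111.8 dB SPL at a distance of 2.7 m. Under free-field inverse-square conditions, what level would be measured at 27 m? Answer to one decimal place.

91.8 dB SPL

Inverse-square spreading gives ΔL = −20·log₁₀(d₂/d₁).
ΔL = −20·log₁₀(27/2.7) = -20.00 dB, so L₂ = 111.8 + (-20.00) = 91.8 dB SPL.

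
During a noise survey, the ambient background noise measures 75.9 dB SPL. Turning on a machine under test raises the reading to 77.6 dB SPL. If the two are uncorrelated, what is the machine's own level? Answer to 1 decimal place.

72.7 dB SPL

Subtract intensities: L_src = 10·log₁₀(10^(L_total/10) − 10^(L_bg/10)).
L_src = 10·log₁₀(10^(77.6/10) − 10^(75.9/10)) = 10·log₁₀(18640000) = 72.7 dB SPL.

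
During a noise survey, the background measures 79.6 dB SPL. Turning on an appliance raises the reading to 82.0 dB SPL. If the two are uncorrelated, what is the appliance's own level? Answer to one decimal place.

Remove the background by subtracting linear intensities:
L_src = 10·log₁₀(10^(82.0/10) − 10^(79.6/10)) = 10·log₁₀(67290000) = 78.3 dB SPL.

78.3 dB SPL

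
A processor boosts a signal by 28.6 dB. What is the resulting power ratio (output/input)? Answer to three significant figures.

724

Power ratio = 10^(dB/10).
10^(28.6/10) = 10^(2.860) = 724.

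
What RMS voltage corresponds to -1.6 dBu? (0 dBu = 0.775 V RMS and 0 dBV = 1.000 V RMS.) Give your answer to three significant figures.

0.645 V

V = 0.775 V × 10^(-1.6/20).
= 0.775 × 0.8318 = 0.645 V.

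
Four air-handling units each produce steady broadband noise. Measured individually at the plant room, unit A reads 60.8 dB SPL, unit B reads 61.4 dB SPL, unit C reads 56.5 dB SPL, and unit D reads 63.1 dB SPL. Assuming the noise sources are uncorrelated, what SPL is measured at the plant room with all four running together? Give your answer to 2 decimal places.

Incoherent sources sum as intensities:
L_total = 10·log₁₀(10^(60.8/10) + 10^(61.4/10) + 10^(56.5/10) + 10^(63.1/10)) = 10·log₁₀(5071000) = 67.05 dB SPL.

67.05 dB SPL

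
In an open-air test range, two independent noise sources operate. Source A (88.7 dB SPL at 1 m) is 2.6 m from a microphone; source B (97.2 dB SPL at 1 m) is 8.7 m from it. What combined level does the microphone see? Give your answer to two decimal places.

82.53 dB SPL

At the listener: L_A = 88.7 − 20·log₁₀(2.6) = 80.401 dB; L_B = 97.2 − 20·log₁₀(8.7) = 78.410 dB.
Combined: 10·log₁₀(10^(80.401/10)+10^(78.410/10)) = 82.53 dB SPL.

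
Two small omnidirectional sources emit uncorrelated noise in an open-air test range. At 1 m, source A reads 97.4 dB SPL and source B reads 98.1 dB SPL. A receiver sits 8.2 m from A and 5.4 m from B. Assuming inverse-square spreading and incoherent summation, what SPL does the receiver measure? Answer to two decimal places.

At the listener: L_A = 97.4 − 20·log₁₀(8.2) = 79.124 dB; L_B = 98.1 − 20·log₁₀(5.4) = 83.452 dB.
Combined: 10·log₁₀(10^(79.124/10)+10^(83.452/10)) = 84.82 dB SPL.

84.82 dB SPL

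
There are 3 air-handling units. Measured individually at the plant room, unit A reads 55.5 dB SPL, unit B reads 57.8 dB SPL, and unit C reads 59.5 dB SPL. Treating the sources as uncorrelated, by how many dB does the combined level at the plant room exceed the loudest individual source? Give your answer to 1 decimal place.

Uncorrelated sources add in intensity (power), not in dB.
L_total = 10·log₁₀(10^(55.5/10) + 10^(57.8/10) + 10^(59.5/10)) = 62.67 dB SPL.
Excess over the loudest (59.5 dB): 62.67 − 59.5 = 3.2 dB.

3.2 dB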